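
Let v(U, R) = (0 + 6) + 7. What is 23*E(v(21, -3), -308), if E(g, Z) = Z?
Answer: -7084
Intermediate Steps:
v(U, R) = 13 (v(U, R) = 6 + 7 = 13)
23*E(v(21, -3), -308) = 23*(-308) = -7084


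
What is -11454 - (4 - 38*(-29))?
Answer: -12560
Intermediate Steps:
-11454 - (4 - 38*(-29)) = -11454 - (4 + 1102) = -11454 - 1*1106 = -11454 - 1106 = -12560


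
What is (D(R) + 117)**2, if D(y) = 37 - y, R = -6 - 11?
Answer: 29241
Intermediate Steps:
R = -17
(D(R) + 117)**2 = ((37 - 1*(-17)) + 117)**2 = ((37 + 17) + 117)**2 = (54 + 117)**2 = 171**2 = 29241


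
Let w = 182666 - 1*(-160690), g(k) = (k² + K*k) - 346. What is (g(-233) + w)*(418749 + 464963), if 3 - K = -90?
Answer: 331948738560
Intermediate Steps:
K = 93 (K = 3 - 1*(-90) = 3 + 90 = 93)
g(k) = -346 + k² + 93*k (g(k) = (k² + 93*k) - 346 = -346 + k² + 93*k)
w = 343356 (w = 182666 + 160690 = 343356)
(g(-233) + w)*(418749 + 464963) = ((-346 + (-233)² + 93*(-233)) + 343356)*(418749 + 464963) = ((-346 + 54289 - 21669) + 343356)*883712 = (32274 + 343356)*883712 = 375630*883712 = 331948738560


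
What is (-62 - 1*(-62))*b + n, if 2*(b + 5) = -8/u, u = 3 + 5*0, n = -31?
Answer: -31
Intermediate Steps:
u = 3 (u = 3 + 0 = 3)
b = -19/3 (b = -5 + (-8/3)/2 = -5 + (-8*⅓)/2 = -5 + (½)*(-8/3) = -5 - 4/3 = -19/3 ≈ -6.3333)
(-62 - 1*(-62))*b + n = (-62 - 1*(-62))*(-19/3) - 31 = (-62 + 62)*(-19/3) - 31 = 0*(-19/3) - 31 = 0 - 31 = -31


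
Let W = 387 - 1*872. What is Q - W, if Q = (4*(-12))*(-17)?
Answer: 1301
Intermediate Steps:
W = -485 (W = 387 - 872 = -485)
Q = 816 (Q = -48*(-17) = 816)
Q - W = 816 - 1*(-485) = 816 + 485 = 1301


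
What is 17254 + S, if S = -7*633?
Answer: 12823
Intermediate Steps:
S = -4431
17254 + S = 17254 - 4431 = 12823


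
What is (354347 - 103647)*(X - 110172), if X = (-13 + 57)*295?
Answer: -24366034400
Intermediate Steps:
X = 12980 (X = 44*295 = 12980)
(354347 - 103647)*(X - 110172) = (354347 - 103647)*(12980 - 110172) = 250700*(-97192) = -24366034400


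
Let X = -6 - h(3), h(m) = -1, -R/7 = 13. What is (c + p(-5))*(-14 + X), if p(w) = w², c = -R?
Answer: -2204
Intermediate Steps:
R = -91 (R = -7*13 = -91)
X = -5 (X = -6 - 1*(-1) = -6 + 1 = -5)
c = 91 (c = -1*(-91) = 91)
(c + p(-5))*(-14 + X) = (91 + (-5)²)*(-14 - 5) = (91 + 25)*(-19) = 116*(-19) = -2204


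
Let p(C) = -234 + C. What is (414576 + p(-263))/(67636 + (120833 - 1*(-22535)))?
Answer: 414079/211004 ≈ 1.9624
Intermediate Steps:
(414576 + p(-263))/(67636 + (120833 - 1*(-22535))) = (414576 + (-234 - 263))/(67636 + (120833 - 1*(-22535))) = (414576 - 497)/(67636 + (120833 + 22535)) = 414079/(67636 + 143368) = 414079/211004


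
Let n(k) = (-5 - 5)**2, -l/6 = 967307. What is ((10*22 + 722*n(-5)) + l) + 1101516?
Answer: -4629906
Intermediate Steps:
l = -5803842 (l = -6*967307 = -5803842)
n(k) = 100 (n(k) = (-10)**2 = 100)
((10*22 + 722*n(-5)) + l) + 1101516 = ((10*22 + 722*100) - 5803842) + 1101516 = ((220 + 72200) - 5803842) + 1101516 = (72420 - 5803842) + 1101516 = -5731422 + 1101516 = -4629906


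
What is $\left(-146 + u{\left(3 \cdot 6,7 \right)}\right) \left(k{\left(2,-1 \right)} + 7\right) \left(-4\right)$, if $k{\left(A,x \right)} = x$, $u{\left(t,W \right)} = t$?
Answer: $3072$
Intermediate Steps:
$\left(-146 + u{\left(3 \cdot 6,7 \right)}\right) \left(k{\left(2,-1 \right)} + 7\right) \left(-4\right) = \left(-146 + 3 \cdot 6\right) \left(-1 + 7\right) \left(-4\right) = \left(-146 + 18\right) 6 \left(-4\right) = \left(-128\right) \left(-24\right) = 3072$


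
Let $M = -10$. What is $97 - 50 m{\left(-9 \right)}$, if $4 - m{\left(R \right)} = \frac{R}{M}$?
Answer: $-58$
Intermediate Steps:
$m{\left(R \right)} = 4 + \frac{R}{10}$ ($m{\left(R \right)} = 4 - \frac{R}{-10} = 4 - R \left(- \frac{1}{10}\right) = 4 - - \frac{R}{10} = 4 + \frac{R}{10}$)
$97 - 50 m{\left(-9 \right)} = 97 - 50 \left(4 + \frac{1}{10} \left(-9\right)\right) = 97 - 50 \left(4 - \frac{9}{10}\right) = 97 - 155 = -58$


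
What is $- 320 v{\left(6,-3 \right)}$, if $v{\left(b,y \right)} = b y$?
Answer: $5760$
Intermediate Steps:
$- 320 v{\left(6,-3 \right)} = - 320 \cdot 6 \left(-3\right) = \left(-320\right) \left(-18\right) = 5760$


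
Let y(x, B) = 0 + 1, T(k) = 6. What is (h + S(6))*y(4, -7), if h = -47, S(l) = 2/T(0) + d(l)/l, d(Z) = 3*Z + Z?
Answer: -128/3 ≈ -42.667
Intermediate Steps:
d(Z) = 4*Z
y(x, B) = 1
S(l) = 13/3 (S(l) = 2/6 + (4*l)/l = 2*(⅙) + 4 = ⅓ + 4 = 13/3)
(h + S(6))*y(4, -7) = (-47 + 13/3)*1 = -128/3*1 = -128/3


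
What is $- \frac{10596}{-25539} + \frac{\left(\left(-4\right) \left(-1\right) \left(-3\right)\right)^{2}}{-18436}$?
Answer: $\frac{15972520}{39236417} \approx 0.40708$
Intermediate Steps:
$- \frac{10596}{-25539} + \frac{\left(\left(-4\right) \left(-1\right) \left(-3\right)\right)^{2}}{-18436} = \left(-10596\right) \left(- \frac{1}{25539}\right) + \left(4 \left(-3\right)\right)^{2} \left(- \frac{1}{18436}\right) = \frac{3532}{8513} + \left(-12\right)^{2} \left(- \frac{1}{18436}\right) = \frac{3532}{8513} + 144 \left(- \frac{1}{18436}\right) = \frac{3532}{8513} - \frac{36}{4609} = \frac{15972520}{39236417}$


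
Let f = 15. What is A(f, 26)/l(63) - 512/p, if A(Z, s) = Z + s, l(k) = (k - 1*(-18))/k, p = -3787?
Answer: 1091477/34083 ≈ 32.024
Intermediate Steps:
l(k) = (18 + k)/k (l(k) = (k + 18)/k = (18 + k)/k)
A(f, 26)/l(63) - 512/p = (15 + 26)/(((18 + 63)/63)) - 512/(-3787) = 41/(((1/63)*81)) - 512*(-1/3787) = 41/(9/7) + 512/3787 = 41*(7/9) + 512/3787 = 287/9 + 512/3787 = 1091477/34083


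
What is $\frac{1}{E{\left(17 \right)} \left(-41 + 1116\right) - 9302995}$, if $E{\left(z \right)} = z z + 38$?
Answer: $- \frac{1}{8951470} \approx -1.1171 \cdot 10^{-7}$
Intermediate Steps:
$E{\left(z \right)} = 38 + z^{2}$ ($E{\left(z \right)} = z^{2} + 38 = 38 + z^{2}$)
$\frac{1}{E{\left(17 \right)} \left(-41 + 1116\right) - 9302995} = \frac{1}{\left(38 + 17^{2}\right) \left(-41 + 1116\right) - 9302995} = \frac{1}{\left(38 + 289\right) 1075 - 9302995} = \frac{1}{327 \cdot 1075 - 9302995} = \frac{1}{351525 - 9302995} = \frac{1}{-8951470} = - \frac{1}{8951470}$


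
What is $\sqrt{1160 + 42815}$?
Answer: $5 \sqrt{1759} \approx 209.7$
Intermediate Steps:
$\sqrt{1160 + 42815} = \sqrt{43975} = 5 \sqrt{1759}$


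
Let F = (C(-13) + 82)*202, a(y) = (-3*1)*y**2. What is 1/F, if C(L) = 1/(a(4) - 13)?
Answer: 61/1010202 ≈ 6.0384e-5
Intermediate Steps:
a(y) = -3*y**2
C(L) = -1/61 (C(L) = 1/(-3*4**2 - 13) = 1/(-3*16 - 13) = 1/(-48 - 13) = 1/(-61) = -1/61)
F = 1010202/61 (F = (-1/61 + 82)*202 = (5001/61)*202 = 1010202/61 ≈ 16561.)
1/F = 1/(1010202/61) = 61/1010202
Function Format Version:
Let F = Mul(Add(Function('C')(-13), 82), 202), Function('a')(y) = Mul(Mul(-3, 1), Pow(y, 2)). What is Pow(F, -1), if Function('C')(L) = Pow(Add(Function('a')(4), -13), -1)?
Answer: Rational(61, 1010202) ≈ 6.0384e-5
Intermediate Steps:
Function('a')(y) = Mul(-3, Pow(y, 2))
Function('C')(L) = Rational(-1, 61) (Function('C')(L) = Pow(Add(Mul(-3, Pow(4, 2)), -13), -1) = Pow(Add(Mul(-3, 16), -13), -1) = Pow(Add(-48, -13), -1) = Pow(-61, -1) = Rational(-1, 61))
F = Rational(1010202, 61) (F = Mul(Add(Rational(-1, 61), 82), 202) = Mul(Rational(5001, 61), 202) = Rational(1010202, 61) ≈ 16561.)
Pow(F, -1) = Pow(Rational(1010202, 61), -1) = Rational(61, 1010202)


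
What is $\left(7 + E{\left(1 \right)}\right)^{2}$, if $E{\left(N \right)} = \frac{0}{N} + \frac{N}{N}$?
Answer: $64$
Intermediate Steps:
$E{\left(N \right)} = 1$ ($E{\left(N \right)} = 0 + 1 = 1$)
$\left(7 + E{\left(1 \right)}\right)^{2} = \left(7 + 1\right)^{2} = 8^{2} = 64$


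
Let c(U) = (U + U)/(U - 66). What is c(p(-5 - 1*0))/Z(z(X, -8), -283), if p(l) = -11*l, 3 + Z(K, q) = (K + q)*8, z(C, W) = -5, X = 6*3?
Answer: 10/2307 ≈ 0.0043346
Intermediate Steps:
X = 18
Z(K, q) = -3 + 8*K + 8*q (Z(K, q) = -3 + (K + q)*8 = -3 + (8*K + 8*q) = -3 + 8*K + 8*q)
c(U) = 2*U/(-66 + U) (c(U) = (2*U)/(-66 + U) = 2*U/(-66 + U))
c(p(-5 - 1*0))/Z(z(X, -8), -283) = (2*(-11*(-5 - 1*0))/(-66 - 11*(-5 - 1*0)))/(-3 + 8*(-5) + 8*(-283)) = (2*(-11*(-5 + 0))/(-66 - 11*(-5 + 0)))/(-3 - 40 - 2264) = (2*(-11*(-5))/(-66 - 11*(-5)))/(-2307) = (2*55/(-66 + 55))*(-1/2307) = (2*55/(-11))*(-1/2307) = (2*55*(-1/11))*(-1/2307) = -10*(-1/2307) = 10/2307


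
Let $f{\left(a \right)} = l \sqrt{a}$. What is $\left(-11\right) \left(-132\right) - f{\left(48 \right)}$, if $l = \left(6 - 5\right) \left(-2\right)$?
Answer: $1452 + 8 \sqrt{3} \approx 1465.9$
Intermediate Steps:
$l = -2$ ($l = 1 \left(-2\right) = -2$)
$f{\left(a \right)} = - 2 \sqrt{a}$
$\left(-11\right) \left(-132\right) - f{\left(48 \right)} = \left(-11\right) \left(-132\right) - - 2 \sqrt{48} = 1452 - - 2 \cdot 4 \sqrt{3} = 1452 - - 8 \sqrt{3} = 1452 + 8 \sqrt{3}$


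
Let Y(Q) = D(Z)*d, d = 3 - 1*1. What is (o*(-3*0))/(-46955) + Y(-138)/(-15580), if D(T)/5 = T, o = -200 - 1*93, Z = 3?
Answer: -3/1558 ≈ -0.0019255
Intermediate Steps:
o = -293 (o = -200 - 93 = -293)
D(T) = 5*T
d = 2 (d = 3 - 1 = 2)
Y(Q) = 30 (Y(Q) = (5*3)*2 = 15*2 = 30)
(o*(-3*0))/(-46955) + Y(-138)/(-15580) = -(-879)*0/(-46955) + 30/(-15580) = -293*0*(-1/46955) + 30*(-1/15580) = 0*(-1/46955) - 3/1558 = 0 - 3/1558 = -3/1558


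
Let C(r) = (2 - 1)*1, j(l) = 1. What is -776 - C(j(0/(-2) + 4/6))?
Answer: -777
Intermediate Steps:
C(r) = 1 (C(r) = 1*1 = 1)
-776 - C(j(0/(-2) + 4/6)) = -776 - 1*1 = -776 - 1 = -777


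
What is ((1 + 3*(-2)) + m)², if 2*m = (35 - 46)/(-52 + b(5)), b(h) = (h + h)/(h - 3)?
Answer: 210681/8836 ≈ 23.843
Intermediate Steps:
b(h) = 2*h/(-3 + h) (b(h) = (2*h)/(-3 + h) = 2*h/(-3 + h))
m = 11/94 (m = ((35 - 46)/(-52 + 2*5/(-3 + 5)))/2 = (-11/(-52 + 2*5/2))/2 = (-11/(-52 + 2*5*(½)))/2 = (-11/(-52 + 5))/2 = (-11/(-47))/2 = (-11*(-1/47))/2 = (½)*(11/47) = 11/94 ≈ 0.11702)
((1 + 3*(-2)) + m)² = ((1 + 3*(-2)) + 11/94)² = ((1 - 6) + 11/94)² = (-5 + 11/94)² = (-459/94)² = 210681/8836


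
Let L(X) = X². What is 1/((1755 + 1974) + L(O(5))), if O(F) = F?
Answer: 1/3754 ≈ 0.00026638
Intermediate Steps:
1/((1755 + 1974) + L(O(5))) = 1/((1755 + 1974) + 5²) = 1/(3729 + 25) = 1/3754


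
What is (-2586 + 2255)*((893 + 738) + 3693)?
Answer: -1762244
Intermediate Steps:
(-2586 + 2255)*((893 + 738) + 3693) = -331*(1631 + 3693) = -331*5324 = -1762244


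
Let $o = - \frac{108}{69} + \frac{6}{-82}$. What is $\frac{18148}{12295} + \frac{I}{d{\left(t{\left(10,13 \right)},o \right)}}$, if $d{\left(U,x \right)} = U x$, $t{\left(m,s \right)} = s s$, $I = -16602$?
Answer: $\frac{13148346194}{214019065} \approx 61.435$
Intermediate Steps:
$t{\left(m,s \right)} = s^{2}$
$o = - \frac{1545}{943}$ ($o = \left(-108\right) \frac{1}{69} + 6 \left(- \frac{1}{82}\right) = - \frac{36}{23} - \frac{3}{41} = - \frac{1545}{943} \approx -1.6384$)
$\frac{18148}{12295} + \frac{I}{d{\left(t{\left(10,13 \right)},o \right)}} = \frac{18148}{12295} - \frac{16602}{13^{2} \left(- \frac{1545}{943}\right)} = 18148 \cdot \frac{1}{12295} - \frac{16602}{169 \left(- \frac{1545}{943}\right)} = \frac{18148}{12295} - \frac{16602}{- \frac{261105}{943}} = \frac{18148}{12295} - - \frac{5218562}{87035} = \frac{18148}{12295} + \frac{5218562}{87035} = \frac{13148346194}{214019065}$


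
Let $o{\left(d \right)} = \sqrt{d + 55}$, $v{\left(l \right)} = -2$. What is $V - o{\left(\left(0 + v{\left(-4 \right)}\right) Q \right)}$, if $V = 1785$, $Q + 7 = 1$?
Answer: $1785 - \sqrt{67} \approx 1776.8$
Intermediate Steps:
$Q = -6$ ($Q = -7 + 1 = -6$)
$o{\left(d \right)} = \sqrt{55 + d}$
$V - o{\left(\left(0 + v{\left(-4 \right)}\right) Q \right)} = 1785 - \sqrt{55 + \left(0 - 2\right) \left(-6\right)} = 1785 - \sqrt{55 - -12} = 1785 - \sqrt{55 + 12} = 1785 - \sqrt{67}$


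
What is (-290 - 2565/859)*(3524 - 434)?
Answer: -777675750/859 ≈ -9.0533e+5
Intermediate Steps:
(-290 - 2565/859)*(3524 - 434) = (-290 - 2565*1/859)*3090 = (-290 - 2565/859)*3090 = -251675/859*3090 = -777675750/859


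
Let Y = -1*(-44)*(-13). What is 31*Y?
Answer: -17732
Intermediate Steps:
Y = -572 (Y = 44*(-13) = -572)
31*Y = 31*(-572) = -17732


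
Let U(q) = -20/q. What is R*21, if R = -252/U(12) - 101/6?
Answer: 28217/10 ≈ 2821.7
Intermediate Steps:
R = 4031/30 (R = -252/((-20/12)) - 101/6 = -252/((-20*1/12)) - 101*⅙ = -252/(-5/3) - 101/6 = -252*(-⅗) - 101/6 = 756/5 - 101/6 = 4031/30 ≈ 134.37)
R*21 = (4031/30)*21 = 28217/10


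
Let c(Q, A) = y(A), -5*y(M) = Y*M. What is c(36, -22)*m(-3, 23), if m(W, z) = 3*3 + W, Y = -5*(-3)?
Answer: 396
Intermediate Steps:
Y = 15
y(M) = -3*M
m(W, z) = 9 + W
c(Q, A) = -3*A
c(36, -22)*m(-3, 23) = (-3*(-22))*(9 - 3) = 66*6 = 396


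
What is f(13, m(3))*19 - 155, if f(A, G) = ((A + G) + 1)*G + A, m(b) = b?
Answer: 1061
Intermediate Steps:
f(A, G) = A + G*(1 + A + G) (f(A, G) = (1 + A + G)*G + A = G*(1 + A + G) + A = A + G*(1 + A + G))
f(13, m(3))*19 - 155 = (13 + 3 + 3² + 13*3)*19 - 155 = (13 + 3 + 9 + 39)*19 - 155 = 64*19 - 155 = 1216 - 155 = 1061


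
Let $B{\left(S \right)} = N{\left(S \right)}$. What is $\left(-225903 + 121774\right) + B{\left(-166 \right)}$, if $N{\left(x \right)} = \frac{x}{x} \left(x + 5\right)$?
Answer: $-104290$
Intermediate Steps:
$N{\left(x \right)} = 5 + x$ ($N{\left(x \right)} = 1 \left(5 + x\right) = 5 + x$)
$B{\left(S \right)} = 5 + S$
$\left(-225903 + 121774\right) + B{\left(-166 \right)} = \left(-225903 + 121774\right) + \left(5 - 166\right) = -104129 - 161 = -104290$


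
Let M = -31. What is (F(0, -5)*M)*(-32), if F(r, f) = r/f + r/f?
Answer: 0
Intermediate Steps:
F(r, f) = 2*r/f
(F(0, -5)*M)*(-32) = ((2*0/(-5))*(-31))*(-32) = ((2*0*(-⅕))*(-31))*(-32) = (0*(-31))*(-32) = 0*(-32) = 0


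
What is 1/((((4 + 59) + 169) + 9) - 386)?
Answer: -1/145 ≈ -0.0068966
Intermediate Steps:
1/((((4 + 59) + 169) + 9) - 386) = 1/(((63 + 169) + 9) - 386) = 1/((232 + 9) - 386) = 1/(241 - 386) = 1/(-145) = -1/145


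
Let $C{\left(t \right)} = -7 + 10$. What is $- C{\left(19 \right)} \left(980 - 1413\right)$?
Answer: $1299$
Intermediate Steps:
$C{\left(t \right)} = 3$
$- C{\left(19 \right)} \left(980 - 1413\right) = - 3 \left(980 - 1413\right) = - 3 \left(-433\right) = \left(-1\right) \left(-1299\right) = 1299$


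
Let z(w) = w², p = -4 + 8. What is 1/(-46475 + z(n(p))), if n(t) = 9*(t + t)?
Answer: -1/41291 ≈ -2.4218e-5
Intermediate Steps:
p = 4
n(t) = 18*t (n(t) = 9*(2*t) = 18*t)
1/(-46475 + z(n(p))) = 1/(-46475 + (18*4)²) = 1/(-46475 + 72²) = 1/(-46475 + 5184) = 1/(-41291) = -1/41291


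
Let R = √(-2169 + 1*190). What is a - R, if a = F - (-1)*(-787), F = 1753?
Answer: 966 - I*√1979 ≈ 966.0 - 44.486*I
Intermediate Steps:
a = 966 (a = 1753 - (-1)*(-787) = 1753 - 1*787 = 1753 - 787 = 966)
R = I*√1979 (R = √(-2169 + 190) = √(-1979) = I*√1979 ≈ 44.486*I)
a - R = 966 - I*√1979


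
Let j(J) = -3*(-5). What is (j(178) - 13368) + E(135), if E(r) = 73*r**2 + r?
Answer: 1317207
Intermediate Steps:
j(J) = 15
E(r) = r + 73*r**2
(j(178) - 13368) + E(135) = (15 - 13368) + 135*(1 + 73*135) = -13353 + 135*(1 + 9855) = -13353 + 135*9856 = -13353 + 1330560 = 1317207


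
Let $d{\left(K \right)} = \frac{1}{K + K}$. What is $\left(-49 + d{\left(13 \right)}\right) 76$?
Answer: $- \frac{48374}{13} \approx -3721.1$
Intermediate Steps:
$d{\left(K \right)} = \frac{1}{2 K}$
$\left(-49 + d{\left(13 \right)}\right) 76 = \left(-49 + \frac{1}{2 \cdot 13}\right) 76 = \left(-49 + \frac{1}{2} \cdot \frac{1}{13}\right) 76 = \left(-49 + \frac{1}{26}\right) 76 = \left(- \frac{1273}{26}\right) 76 = - \frac{48374}{13}$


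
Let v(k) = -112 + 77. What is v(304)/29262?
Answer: -35/29262 ≈ -0.0011961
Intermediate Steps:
v(k) = -35
v(304)/29262 = -35/29262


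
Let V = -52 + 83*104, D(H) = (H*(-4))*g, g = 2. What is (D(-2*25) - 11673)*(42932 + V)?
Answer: -580694776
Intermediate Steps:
D(H) = -8*H (D(H) = (H*(-4))*2 = -4*H*2 = -8*H)
V = 8580 (V = -52 + 8632 = 8580)
(D(-2*25) - 11673)*(42932 + V) = (-(-16)*25 - 11673)*(42932 + 8580) = (-8*(-50) - 11673)*51512 = (400 - 11673)*51512 = -11273*51512 = -580694776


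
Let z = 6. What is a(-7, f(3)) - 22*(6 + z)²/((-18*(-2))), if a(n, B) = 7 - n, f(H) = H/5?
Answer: -74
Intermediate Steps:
f(H) = H/5 (f(H) = H*(⅕) = H/5)
a(-7, f(3)) - 22*(6 + z)²/((-18*(-2))) = (7 - 1*(-7)) - 22*(6 + 6)²/((-18*(-2))) = (7 + 7) - 22*12²/36 = 14 - 3168/36 = 14 - 22*4 = 14 - 88 = -74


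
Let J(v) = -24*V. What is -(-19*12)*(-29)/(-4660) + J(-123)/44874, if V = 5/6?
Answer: 37076711/26139105 ≈ 1.4184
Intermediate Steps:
V = ⅚ (V = 5*(⅙) = ⅚ ≈ 0.83333)
J(v) = -20 (J(v) = -24*⅚ = -20)
-(-19*12)*(-29)/(-4660) + J(-123)/44874 = -(-19*12)*(-29)/(-4660) - 20/44874 = -(-228)*(-29)*(-1/4660) - 20*1/44874 = -1*6612*(-1/4660) - 10/22437 = -6612*(-1/4660) - 10/22437 = 1653/1165 - 10/22437 = 37076711/26139105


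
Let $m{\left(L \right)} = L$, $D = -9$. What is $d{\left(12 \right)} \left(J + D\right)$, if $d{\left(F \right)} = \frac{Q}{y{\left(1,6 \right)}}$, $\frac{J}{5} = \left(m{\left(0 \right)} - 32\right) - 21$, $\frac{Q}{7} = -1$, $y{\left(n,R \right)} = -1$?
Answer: $-1918$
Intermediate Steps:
$Q = -7$ ($Q = 7 \left(-1\right) = -7$)
$J = -265$ ($J = 5 \left(\left(0 - 32\right) - 21\right) = 5 \left(-32 - 21\right) = 5 \left(-53\right) = -265$)
$d{\left(F \right)} = 7$ ($d{\left(F \right)} = - \frac{7}{-1} = \left(-7\right) \left(-1\right) = 7$)
$d{\left(12 \right)} \left(J + D\right) = 7 \left(-265 - 9\right) = 7 \left(-274\right) = -1918$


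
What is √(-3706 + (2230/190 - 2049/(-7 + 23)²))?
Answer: I*√342148713/304 ≈ 60.846*I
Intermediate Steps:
√(-3706 + (2230/190 - 2049/(-7 + 23)²)) = √(-3706 + (2230*(1/190) - 2049/(16²))) = √(-3706 + (223/19 - 2049/256)) = √(-3706 + 18157/4864) = √(-18007827/4864) = I*√342148713/304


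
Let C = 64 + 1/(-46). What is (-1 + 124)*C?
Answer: 361989/46 ≈ 7869.3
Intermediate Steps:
C = 2943/46 (C = 64 - 1/46 = 2943/46 ≈ 63.978)
(-1 + 124)*C = (-1 + 124)*(2943/46) = 123*(2943/46) = 361989/46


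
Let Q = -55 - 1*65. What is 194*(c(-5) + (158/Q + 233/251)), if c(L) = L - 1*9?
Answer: -21018833/7530 ≈ -2791.3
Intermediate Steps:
Q = -120 (Q = -55 - 65 = -120)
c(L) = -9 + L (c(L) = L - 9 = -9 + L)
194*(c(-5) + (158/Q + 233/251)) = 194*((-9 - 5) + (158/(-120) + 233/251)) = 194*(-14 + (158*(-1/120) + 233*(1/251))) = 194*(-14 + (-79/60 + 233/251)) = 194*(-14 - 5849/15060) = 194*(-216689/15060) = -21018833/7530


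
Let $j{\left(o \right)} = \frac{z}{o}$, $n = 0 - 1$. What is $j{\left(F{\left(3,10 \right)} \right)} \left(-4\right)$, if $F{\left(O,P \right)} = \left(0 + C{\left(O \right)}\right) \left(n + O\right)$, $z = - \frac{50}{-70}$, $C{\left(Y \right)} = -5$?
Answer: $\frac{2}{7} \approx 0.28571$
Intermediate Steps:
$n = -1$ ($n = 0 - 1 = -1$)
$z = \frac{5}{7}$ ($z = \left(-50\right) \left(- \frac{1}{70}\right) = \frac{5}{7} \approx 0.71429$)
$F{\left(O,P \right)} = 5 - 5 O$ ($F{\left(O,P \right)} = \left(0 - 5\right) \left(-1 + O\right) = - 5 \left(-1 + O\right) = 5 - 5 O$)
$j{\left(o \right)} = \frac{5}{7 o}$
$j{\left(F{\left(3,10 \right)} \right)} \left(-4\right) = \frac{5}{7 \left(5 - 15\right)} \left(-4\right) = \frac{5}{7 \left(-10\right)} \left(-4\right) = \frac{5}{7} \left(- \frac{1}{10}\right) \left(-4\right) = \left(- \frac{1}{14}\right) \left(-4\right) = \frac{2}{7}$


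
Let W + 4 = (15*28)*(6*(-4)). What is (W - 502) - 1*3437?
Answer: -14023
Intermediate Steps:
W = -10084 (W = -4 + (15*28)*(6*(-4)) = -4 + 420*(-24) = -4 - 10080 = -10084)
(W - 502) - 1*3437 = (-10084 - 502) - 1*3437 = -10586 - 3437 = -14023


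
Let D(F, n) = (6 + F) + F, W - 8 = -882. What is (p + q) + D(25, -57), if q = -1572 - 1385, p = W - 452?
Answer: -4227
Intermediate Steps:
W = -874 (W = 8 - 882 = -874)
D(F, n) = 6 + 2*F
p = -1326 (p = -874 - 452 = -1326)
q = -2957
(p + q) + D(25, -57) = (-1326 - 2957) + (6 + 2*25) = -4283 + (6 + 50) = -4283 + 56 = -4227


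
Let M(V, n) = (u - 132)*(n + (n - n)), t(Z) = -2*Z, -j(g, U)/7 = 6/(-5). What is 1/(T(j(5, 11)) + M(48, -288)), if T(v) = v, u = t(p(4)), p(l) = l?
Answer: 5/201642 ≈ 2.4796e-5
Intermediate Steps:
j(g, U) = 42/5 (j(g, U) = -42/(-5) = -42*(-1)/5 = -7*(-6/5) = 42/5)
u = -8 (u = -2*4 = -8)
M(V, n) = -140*n (M(V, n) = (-8 - 132)*(n + (n - n)) = -140*(n + 0) = -140*n)
1/(T(j(5, 11)) + M(48, -288)) = 1/(42/5 - 140*(-288)) = 1/(42/5 + 40320) = 1/(201642/5) = 5/201642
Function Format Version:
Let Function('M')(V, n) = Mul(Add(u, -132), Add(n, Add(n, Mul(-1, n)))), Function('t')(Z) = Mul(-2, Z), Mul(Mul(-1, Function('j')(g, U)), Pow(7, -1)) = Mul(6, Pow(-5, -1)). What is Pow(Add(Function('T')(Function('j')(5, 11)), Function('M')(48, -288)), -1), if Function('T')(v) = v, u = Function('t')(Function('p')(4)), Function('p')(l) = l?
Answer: Rational(5, 201642) ≈ 2.4796e-5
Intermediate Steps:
Function('j')(g, U) = Rational(42, 5) (Function('j')(g, U) = Mul(-7, Mul(6, Pow(-5, -1))) = Mul(-7, Mul(6, Rational(-1, 5))) = Mul(-7, Rational(-6, 5)) = Rational(42, 5))
u = -8 (u = Mul(-2, 4) = -8)
Function('M')(V, n) = Mul(-140, n) (Function('M')(V, n) = Mul(Add(-8, -132), Add(n, Add(n, Mul(-1, n)))) = Mul(-140, Add(n, 0)) = Mul(-140, n))
Pow(Add(Function('T')(Function('j')(5, 11)), Function('M')(48, -288)), -1) = Pow(Add(Rational(42, 5), Mul(-140, -288)), -1) = Pow(Add(Rational(42, 5), 40320), -1) = Pow(Rational(201642, 5), -1) = Rational(5, 201642)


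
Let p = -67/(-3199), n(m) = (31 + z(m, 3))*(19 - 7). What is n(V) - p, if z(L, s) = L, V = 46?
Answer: 2955809/3199 ≈ 923.98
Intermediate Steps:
n(m) = 372 + 12*m (n(m) = (31 + m)*(19 - 7) = (31 + m)*12 = 372 + 12*m)
p = 67/3199 (p = -67*(-1/3199) = 67/3199 ≈ 0.020944)
n(V) - p = (372 + 12*46) - 1*67/3199 = (372 + 552) - 67/3199 = 924 - 67/3199 = 2955809/3199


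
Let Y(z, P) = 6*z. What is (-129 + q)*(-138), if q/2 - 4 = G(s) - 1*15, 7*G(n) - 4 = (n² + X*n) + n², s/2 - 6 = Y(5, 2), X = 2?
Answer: -2756550/7 ≈ -3.9379e+5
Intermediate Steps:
s = 72 (s = 12 + 2*(6*5) = 12 + 2*30 = 12 + 60 = 72)
G(n) = 4/7 + 2*n/7 + 2*n²/7 (G(n) = 4/7 + ((n² + 2*n) + n²)/7 = 4/7 + (2*n + 2*n²)/7 = 4/7 + (2*n/7 + 2*n²/7) = 4/7 + 2*n/7 + 2*n²/7)
q = 20878/7 (q = 8 + 2*((4/7 + (2/7)*72 + (2/7)*72²) - 1*15) = 8 + 2*((4/7 + 144/7 + (2/7)*5184) - 15) = 8 + 2*((4/7 + 144/7 + 10368/7) - 15) = 8 + 2*(10516/7 - 15) = 8 + 2*(10411/7) = 8 + 20822/7 = 20878/7 ≈ 2982.6)
(-129 + q)*(-138) = (-129 + 20878/7)*(-138) = (19975/7)*(-138) = -2756550/7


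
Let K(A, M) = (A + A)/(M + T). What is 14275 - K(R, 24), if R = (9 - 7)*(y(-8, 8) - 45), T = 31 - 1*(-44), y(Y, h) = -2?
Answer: 1413413/99 ≈ 14277.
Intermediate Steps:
T = 75 (T = 31 + 44 = 75)
R = -94 (R = (9 - 7)*(-2 - 45) = 2*(-47) = -94)
K(A, M) = 2*A/(75 + M) (K(A, M) = (A + A)/(M + 75) = (2*A)/(75 + M) = 2*A/(75 + M))
14275 - K(R, 24) = 14275 - 2*(-94)/(75 + 24) = 14275 - 2*(-94)/99 = 14275 - 1*(-188/99) = 14275 + 188/99 = 1413413/99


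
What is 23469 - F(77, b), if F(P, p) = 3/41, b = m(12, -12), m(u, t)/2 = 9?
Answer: 962226/41 ≈ 23469.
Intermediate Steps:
m(u, t) = 18 (m(u, t) = 2*9 = 18)
b = 18
F(P, p) = 3/41 (F(P, p) = 3*(1/41) = 3/41)
23469 - F(77, b) = 23469 - 1*3/41 = 23469 - 3/41 = 962226/41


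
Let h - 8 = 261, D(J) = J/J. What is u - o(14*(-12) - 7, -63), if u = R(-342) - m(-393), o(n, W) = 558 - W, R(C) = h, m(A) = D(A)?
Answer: -353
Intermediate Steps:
D(J) = 1
h = 269 (h = 8 + 261 = 269)
m(A) = 1
R(C) = 269
u = 268 (u = 269 - 1*1 = 269 - 1 = 268)
u - o(14*(-12) - 7, -63) = 268 - (558 - 1*(-63)) = 268 - (558 + 63) = 268 - 1*621 = 268 - 621 = -353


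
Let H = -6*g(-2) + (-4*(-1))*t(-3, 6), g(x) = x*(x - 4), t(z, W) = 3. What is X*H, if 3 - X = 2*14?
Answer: 1500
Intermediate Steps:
g(x) = x*(-4 + x)
H = -60 (H = -(-12)*(-4 - 2) - 4*(-1)*3 = -(-12)*(-6) + 4*3 = -6*12 + 12 = -72 + 12 = -60)
X = -25 (X = 3 - 2*14 = 3 - 1*28 = 3 - 28 = -25)
X*H = -25*(-60) = 1500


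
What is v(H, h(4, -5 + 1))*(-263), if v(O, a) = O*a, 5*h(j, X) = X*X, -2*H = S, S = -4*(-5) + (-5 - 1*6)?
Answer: 18936/5 ≈ 3787.2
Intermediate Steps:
S = 9 (S = 20 + (-5 - 6) = 20 - 11 = 9)
H = -9/2 (H = -½*9 = -9/2 ≈ -4.5000)
h(j, X) = X²/5 (h(j, X) = (X*X)/5 = X²/5)
v(H, h(4, -5 + 1))*(-263) = -9*(-5 + 1)²/10*(-263) = -9*(-4)²/10*(-263) = -9*16/10*(-263) = -9/2*16/5*(-263) = -72/5*(-263) = 18936/5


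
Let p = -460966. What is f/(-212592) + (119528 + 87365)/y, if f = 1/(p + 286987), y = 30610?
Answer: 3826128479222417/566079049308240 ≈ 6.7590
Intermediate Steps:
f = -1/173979 (f = 1/(-460966 + 286987) = 1/(-173979) = -1/173979 ≈ -5.7478e-6)
f/(-212592) + (119528 + 87365)/y = -1/173979/(-212592) + (119528 + 87365)/30610 = -1/173979*(-1/212592) + 206893*(1/30610) = 1/36986543568 + 206893/30610 = 3826128479222417/566079049308240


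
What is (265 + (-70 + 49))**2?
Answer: 59536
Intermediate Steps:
(265 + (-70 + 49))**2 = (265 - 21)**2 = 244**2 = 59536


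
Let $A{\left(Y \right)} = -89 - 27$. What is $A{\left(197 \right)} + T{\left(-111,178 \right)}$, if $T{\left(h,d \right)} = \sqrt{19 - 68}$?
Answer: $-116 + 7 i \approx -116.0 + 7.0 i$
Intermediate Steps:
$A{\left(Y \right)} = -116$ ($A{\left(Y \right)} = -89 - 27 = -116$)
$T{\left(h,d \right)} = 7 i$ ($T{\left(h,d \right)} = \sqrt{-49} = 7 i$)
$A{\left(197 \right)} + T{\left(-111,178 \right)} = -116 + 7 i$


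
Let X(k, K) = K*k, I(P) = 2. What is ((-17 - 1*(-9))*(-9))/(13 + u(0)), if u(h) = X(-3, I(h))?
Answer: 72/7 ≈ 10.286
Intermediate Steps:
u(h) = -6 (u(h) = 2*(-3) = -6)
((-17 - 1*(-9))*(-9))/(13 + u(0)) = ((-17 - 1*(-9))*(-9))/(13 - 6) = ((-17 + 9)*(-9))/7 = -8*(-9)*(⅐) = 72*(⅐) = 72/7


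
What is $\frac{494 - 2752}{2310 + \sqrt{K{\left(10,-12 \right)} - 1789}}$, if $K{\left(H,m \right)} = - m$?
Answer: $- \frac{5215980}{5337877} + \frac{2258 i \sqrt{1777}}{5337877} \approx -0.97716 + 0.017832 i$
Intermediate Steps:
$\frac{494 - 2752}{2310 + \sqrt{K{\left(10,-12 \right)} - 1789}} = \frac{494 - 2752}{2310 + \sqrt{\left(-1\right) \left(-12\right) - 1789}} = - \frac{2258}{2310 + \sqrt{12 - 1789}} = - \frac{2258}{2310 + \sqrt{-1777}} = - \frac{2258}{2310 + i \sqrt{1777}}$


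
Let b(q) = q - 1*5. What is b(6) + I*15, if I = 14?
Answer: 211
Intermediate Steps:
b(q) = -5 + q (b(q) = q - 5 = -5 + q)
b(6) + I*15 = (-5 + 6) + 14*15 = 1 + 210 = 211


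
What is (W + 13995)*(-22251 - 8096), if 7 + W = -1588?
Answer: -376302800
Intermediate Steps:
W = -1595 (W = -7 - 1588 = -1595)
(W + 13995)*(-22251 - 8096) = (-1595 + 13995)*(-22251 - 8096) = 12400*(-30347) = -376302800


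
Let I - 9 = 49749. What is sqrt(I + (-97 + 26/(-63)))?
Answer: sqrt(21900319)/21 ≈ 222.85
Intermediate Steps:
I = 49758 (I = 9 + 49749 = 49758)
sqrt(I + (-97 + 26/(-63))) = sqrt(49758 + (-97 + 26/(-63))) = sqrt(49758 + (-97 + 26*(-1/63))) = sqrt(49758 + (-97 - 26/63)) = sqrt(49758 - 6137/63) = sqrt(3128617/63) = sqrt(21900319)/21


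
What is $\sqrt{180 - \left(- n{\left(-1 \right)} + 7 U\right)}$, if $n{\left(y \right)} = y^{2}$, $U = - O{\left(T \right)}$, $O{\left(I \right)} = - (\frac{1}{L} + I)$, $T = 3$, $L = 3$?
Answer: $\frac{\sqrt{1419}}{3} \approx 12.557$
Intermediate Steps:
$O{\left(I \right)} = - \frac{1}{3} - I$ ($O{\left(I \right)} = - (\frac{1}{3} + I) = - \frac{1}{3} - I$)
$U = \frac{10}{3}$ ($U = - (- \frac{1}{3} - 3) = \left(-1\right) \left(- \frac{10}{3}\right) = \frac{10}{3} \approx 3.3333$)
$\sqrt{180 - \left(- n{\left(-1 \right)} + 7 U\right)} = \sqrt{180 + \left(\left(-7\right) \frac{10}{3} + \left(-1\right)^{2}\right)} = \sqrt{180 + \left(- \frac{70}{3} + 1\right)} = \sqrt{180 - \frac{67}{3}} = \sqrt{\frac{473}{3}} = \frac{\sqrt{1419}}{3}$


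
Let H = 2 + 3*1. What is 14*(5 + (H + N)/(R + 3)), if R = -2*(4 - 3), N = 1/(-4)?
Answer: 273/2 ≈ 136.50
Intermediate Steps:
H = 5 (H = 2 + 3 = 5)
N = -1/4 ≈ -0.25000
R = -2 (R = -2*1 = -2)
14*(5 + (H + N)/(R + 3)) = 14*(5 + (5 - 1/4)/(-2 + 3)) = 14*(5 + (19/4)/1) = 14*(5 + (19/4)*1) = 14*(5 + 19/4) = 14*(39/4) = 273/2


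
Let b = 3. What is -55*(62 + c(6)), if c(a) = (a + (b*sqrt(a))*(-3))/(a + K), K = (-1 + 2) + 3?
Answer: -3443 + 99*sqrt(6)/2 ≈ -3321.8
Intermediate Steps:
K = 4 (K = 1 + 3 = 4)
c(a) = (a - 9*sqrt(a))/(4 + a) (c(a) = (a + (3*sqrt(a))*(-3))/(a + 4) = (a - 9*sqrt(a))/(4 + a))
-55*(62 + c(6)) = -55*(62 + (6 - 9*sqrt(6))/(4 + 6)) = -55*(62 + (6 - 9*sqrt(6))/10) = -55*(62 + (3/5 - 9*sqrt(6)/10)) = -55*(313/5 - 9*sqrt(6)/10) = -3443 + 99*sqrt(6)/2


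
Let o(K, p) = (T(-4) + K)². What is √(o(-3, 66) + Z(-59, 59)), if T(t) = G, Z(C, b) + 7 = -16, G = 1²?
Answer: I*√19 ≈ 4.3589*I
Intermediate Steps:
G = 1
Z(C, b) = -23 (Z(C, b) = -7 - 16 = -23)
T(t) = 1
o(K, p) = (1 + K)²
√(o(-3, 66) + Z(-59, 59)) = √((1 - 3)² - 23) = √((-2)² - 23) = √(4 - 23) = √(-19) = I*√19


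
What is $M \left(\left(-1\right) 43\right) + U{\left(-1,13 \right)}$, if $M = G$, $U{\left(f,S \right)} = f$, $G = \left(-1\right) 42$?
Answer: $1805$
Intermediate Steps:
$G = -42$
$M = -42$
$M \left(\left(-1\right) 43\right) + U{\left(-1,13 \right)} = - 42 \left(\left(-1\right) 43\right) - 1 = \left(-42\right) \left(-43\right) - 1 = 1806 - 1 = 1805$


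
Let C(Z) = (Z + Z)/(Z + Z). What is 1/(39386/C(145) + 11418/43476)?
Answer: 7246/285392859 ≈ 2.5390e-5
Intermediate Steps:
C(Z) = 1 (C(Z) = (2*Z)/((2*Z)) = (2*Z)*(1/(2*Z)) = 1)
1/(39386/C(145) + 11418/43476) = 1/(39386/1 + 11418/43476) = 1/(39386*1 + 11418*(1/43476)) = 1/(39386 + 1903/7246) = 1/(285392859/7246) = 7246/285392859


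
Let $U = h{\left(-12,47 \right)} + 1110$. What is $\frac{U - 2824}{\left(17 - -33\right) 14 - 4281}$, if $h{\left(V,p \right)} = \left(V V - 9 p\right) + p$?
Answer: $\frac{1946}{3581} \approx 0.54342$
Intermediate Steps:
$h{\left(V,p \right)} = V^{2} - 8 p$ ($h{\left(V,p \right)} = \left(V^{2} - 9 p\right) + p = V^{2} - 8 p$)
$U = 878$ ($U = \left(\left(-12\right)^{2} - 376\right) + 1110 = \left(144 - 376\right) + 1110 = -232 + 1110 = 878$)
$\frac{U - 2824}{\left(17 - -33\right) 14 - 4281} = \frac{878 - 2824}{\left(17 - -33\right) 14 - 4281} = - \frac{1946}{\left(17 + 33\right) 14 - 4281} = - \frac{1946}{50 \cdot 14 - 4281} = - \frac{1946}{700 - 4281} = - \frac{1946}{-3581} = \left(-1946\right) \left(- \frac{1}{3581}\right) = \frac{1946}{3581}$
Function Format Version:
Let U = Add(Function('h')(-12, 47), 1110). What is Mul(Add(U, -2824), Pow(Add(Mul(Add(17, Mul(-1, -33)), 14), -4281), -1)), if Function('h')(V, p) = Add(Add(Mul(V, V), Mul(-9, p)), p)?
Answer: Rational(1946, 3581) ≈ 0.54342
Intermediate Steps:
Function('h')(V, p) = Add(Pow(V, 2), Mul(-8, p)) (Function('h')(V, p) = Add(Add(Pow(V, 2), Mul(-9, p)), p) = Add(Pow(V, 2), Mul(-8, p)))
U = 878 (U = Add(Add(Pow(-12, 2), Mul(-8, 47)), 1110) = Add(Add(144, -376), 1110) = Add(-232, 1110) = 878)
Mul(Add(U, -2824), Pow(Add(Mul(Add(17, Mul(-1, -33)), 14), -4281), -1)) = Mul(Add(878, -2824), Pow(Add(Mul(Add(17, Mul(-1, -33)), 14), -4281), -1)) = Mul(-1946, Pow(Add(Mul(Add(17, 33), 14), -4281), -1)) = Mul(-1946, Pow(Add(Mul(50, 14), -4281), -1)) = Mul(-1946, Pow(Add(700, -4281), -1)) = Mul(-1946, Pow(-3581, -1)) = Mul(-1946, Rational(-1, 3581)) = Rational(1946, 3581)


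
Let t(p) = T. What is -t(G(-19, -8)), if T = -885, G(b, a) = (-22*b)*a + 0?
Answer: 885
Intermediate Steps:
G(b, a) = -22*a*b (G(b, a) = -22*a*b + 0 = -22*a*b)
t(p) = -885
-t(G(-19, -8)) = -1*(-885) = 885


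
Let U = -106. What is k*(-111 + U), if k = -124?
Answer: 26908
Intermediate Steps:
k*(-111 + U) = -124*(-111 - 106) = -124*(-217) = 26908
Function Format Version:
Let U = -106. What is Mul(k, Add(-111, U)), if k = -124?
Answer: 26908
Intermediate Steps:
Mul(k, Add(-111, U)) = Mul(-124, Add(-111, -106)) = Mul(-124, -217) = 26908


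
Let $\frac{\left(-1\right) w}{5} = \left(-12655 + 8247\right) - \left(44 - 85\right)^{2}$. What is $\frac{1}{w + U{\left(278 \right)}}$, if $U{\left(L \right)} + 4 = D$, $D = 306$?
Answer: $\frac{1}{30747} \approx 3.2523 \cdot 10^{-5}$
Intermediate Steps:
$U{\left(L \right)} = 302$ ($U{\left(L \right)} = -4 + 306 = 302$)
$w = 30445$ ($w = - 5 \left(\left(-12655 + 8247\right) - \left(44 - 85\right)^{2}\right) = - 5 \left(-4408 - \left(-41\right)^{2}\right) = - 5 \left(-4408 - 1681\right) = \left(-5\right) \left(-6089\right) = 30445$)
$\frac{1}{w + U{\left(278 \right)}} = \frac{1}{30445 + 302} = \frac{1}{30747}$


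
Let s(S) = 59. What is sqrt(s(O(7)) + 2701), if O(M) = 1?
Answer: 2*sqrt(690) ≈ 52.536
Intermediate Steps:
sqrt(s(O(7)) + 2701) = sqrt(59 + 2701) = sqrt(2760) = 2*sqrt(690)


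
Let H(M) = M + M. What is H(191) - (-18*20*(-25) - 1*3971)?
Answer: -4647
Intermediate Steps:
H(M) = 2*M
H(191) - (-18*20*(-25) - 1*3971) = 2*191 - (-18*20*(-25) - 1*3971) = 382 - (-360*(-25) - 3971) = 382 - (9000 - 3971) = 382 - 1*5029 = 382 - 5029 = -4647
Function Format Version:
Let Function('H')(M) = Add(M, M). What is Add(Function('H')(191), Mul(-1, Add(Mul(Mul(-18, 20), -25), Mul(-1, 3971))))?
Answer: -4647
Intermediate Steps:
Function('H')(M) = Mul(2, M)
Add(Function('H')(191), Mul(-1, Add(Mul(Mul(-18, 20), -25), Mul(-1, 3971)))) = Add(Mul(2, 191), Mul(-1, Add(Mul(Mul(-18, 20), -25), Mul(-1, 3971)))) = Add(382, Mul(-1, Add(Mul(-360, -25), -3971))) = Add(382, Mul(-1, Add(9000, -3971))) = Add(382, Mul(-1, 5029)) = Add(382, -5029) = -4647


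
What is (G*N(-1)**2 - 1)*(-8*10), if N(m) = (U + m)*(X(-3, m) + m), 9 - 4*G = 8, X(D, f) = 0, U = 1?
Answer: 80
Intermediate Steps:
G = 1/4 (G = 9/4 - 1/4*8 = 9/4 - 2 = 1/4 ≈ 0.25000)
N(m) = m*(1 + m) (N(m) = (1 + m)*(0 + m) = (1 + m)*m = m*(1 + m))
(G*N(-1)**2 - 1)*(-8*10) = ((-(1 - 1))**2/4 - 1)*(-8*10) = ((-1*0)**2/4 - 1)*(-80) = ((1/4)*0**2 - 1)*(-80) = ((1/4)*0 - 1)*(-80) = (0 - 1)*(-80) = -1*(-80) = 80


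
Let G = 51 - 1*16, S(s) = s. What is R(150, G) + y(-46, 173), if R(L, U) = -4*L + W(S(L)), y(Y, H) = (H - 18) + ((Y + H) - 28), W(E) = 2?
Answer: -344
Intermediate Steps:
y(Y, H) = -46 + Y + 2*H (y(Y, H) = (-18 + H) + ((H + Y) - 28) = (-18 + H) + (-28 + H + Y) = -46 + Y + 2*H)
G = 35 (G = 51 - 16 = 35)
R(L, U) = 2 - 4*L (R(L, U) = -4*L + 2 = 2 - 4*L)
R(150, G) + y(-46, 173) = (2 - 4*150) + (-46 - 46 + 2*173) = (2 - 600) + (-46 - 46 + 346) = -598 + 254 = -344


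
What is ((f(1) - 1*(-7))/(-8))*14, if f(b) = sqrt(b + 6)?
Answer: -49/4 - 7*sqrt(7)/4 ≈ -16.880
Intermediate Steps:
f(b) = sqrt(6 + b)
((f(1) - 1*(-7))/(-8))*14 = ((sqrt(6 + 1) - 1*(-7))/(-8))*14 = ((sqrt(7) + 7)*(-1/8))*14 = ((7 + sqrt(7))*(-1/8))*14 = (-7/8 - sqrt(7)/8)*14 = -49/4 - 7*sqrt(7)/4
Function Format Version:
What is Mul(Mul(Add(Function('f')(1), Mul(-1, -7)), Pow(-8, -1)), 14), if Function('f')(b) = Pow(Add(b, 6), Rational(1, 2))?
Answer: Add(Rational(-49, 4), Mul(Rational(-7, 4), Pow(7, Rational(1, 2)))) ≈ -16.880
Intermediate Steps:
Function('f')(b) = Pow(Add(6, b), Rational(1, 2))
Mul(Mul(Add(Function('f')(1), Mul(-1, -7)), Pow(-8, -1)), 14) = Mul(Mul(Add(Pow(Add(6, 1), Rational(1, 2)), Mul(-1, -7)), Pow(-8, -1)), 14) = Mul(Mul(Add(Pow(7, Rational(1, 2)), 7), Rational(-1, 8)), 14) = Mul(Mul(Add(7, Pow(7, Rational(1, 2))), Rational(-1, 8)), 14) = Mul(Add(Rational(-7, 8), Mul(Rational(-1, 8), Pow(7, Rational(1, 2)))), 14) = Add(Rational(-49, 4), Mul(Rational(-7, 4), Pow(7, Rational(1, 2))))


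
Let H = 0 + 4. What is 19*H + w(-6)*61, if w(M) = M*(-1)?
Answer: 442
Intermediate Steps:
H = 4
w(M) = -M
19*H + w(-6)*61 = 19*4 - 1*(-6)*61 = 76 + 6*61 = 76 + 366 = 442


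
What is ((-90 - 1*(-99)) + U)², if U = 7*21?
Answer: 24336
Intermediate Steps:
U = 147
((-90 - 1*(-99)) + U)² = ((-90 - 1*(-99)) + 147)² = ((-90 + 99) + 147)² = (9 + 147)² = 156² = 24336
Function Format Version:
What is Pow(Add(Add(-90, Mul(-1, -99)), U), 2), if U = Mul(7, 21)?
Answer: 24336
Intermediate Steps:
U = 147
Pow(Add(Add(-90, Mul(-1, -99)), U), 2) = Pow(Add(Add(-90, Mul(-1, -99)), 147), 2) = Pow(Add(Add(-90, 99), 147), 2) = Pow(Add(9, 147), 2) = Pow(156, 2) = 24336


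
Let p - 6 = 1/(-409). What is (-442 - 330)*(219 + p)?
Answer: -71042528/409 ≈ -1.7370e+5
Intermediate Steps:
p = 2453/409 (p = 6 + 1/(-409) = 6 - 1/409 = 2453/409 ≈ 5.9976)
(-442 - 330)*(219 + p) = (-442 - 330)*(219 + 2453/409) = -772*92024/409 = -71042528/409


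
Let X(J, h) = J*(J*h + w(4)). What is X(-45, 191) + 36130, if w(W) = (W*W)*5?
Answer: 419305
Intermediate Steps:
w(W) = 5*W**2 (w(W) = W**2*5 = 5*W**2)
X(J, h) = J*(80 + J*h) (X(J, h) = J*(J*h + 5*4**2) = J*(J*h + 5*16) = J*(J*h + 80) = J*(80 + J*h))
X(-45, 191) + 36130 = -45*(80 - 45*191) + 36130 = -45*(80 - 8595) + 36130 = -45*(-8515) + 36130 = 383175 + 36130 = 419305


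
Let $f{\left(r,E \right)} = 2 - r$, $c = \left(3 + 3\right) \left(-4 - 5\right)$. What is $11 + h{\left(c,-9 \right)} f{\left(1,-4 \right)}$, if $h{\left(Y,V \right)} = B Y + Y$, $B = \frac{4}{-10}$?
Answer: $- \frac{107}{5} \approx -21.4$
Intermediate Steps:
$B = - \frac{2}{5}$ ($B = 4 \left(- \frac{1}{10}\right) = - \frac{2}{5} \approx -0.4$)
$c = -54$ ($c = 6 \left(-9\right) = -54$)
$h{\left(Y,V \right)} = \frac{3 Y}{5}$ ($h{\left(Y,V \right)} = - \frac{2 Y}{5} + Y = \frac{3 Y}{5}$)
$11 + h{\left(c,-9 \right)} f{\left(1,-4 \right)} = 11 + \frac{3}{5} \left(-54\right) \left(2 - 1\right) = 11 - \frac{162 \left(2 - 1\right)}{5} = 11 - \frac{162}{5} = - \frac{107}{5}$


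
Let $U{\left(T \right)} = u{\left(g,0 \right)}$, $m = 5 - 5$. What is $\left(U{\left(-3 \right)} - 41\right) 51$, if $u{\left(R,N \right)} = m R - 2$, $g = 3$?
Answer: $-2193$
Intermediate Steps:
$m = 0$
$u{\left(R,N \right)} = -2$ ($u{\left(R,N \right)} = 0 R - 2 = 0 - 2 = -2$)
$U{\left(T \right)} = -2$
$\left(U{\left(-3 \right)} - 41\right) 51 = \left(-2 - 41\right) 51 = \left(-43\right) 51 = -2193$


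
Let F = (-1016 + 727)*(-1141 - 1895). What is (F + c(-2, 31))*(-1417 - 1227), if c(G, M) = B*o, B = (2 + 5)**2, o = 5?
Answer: -2320503956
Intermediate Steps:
B = 49 (B = 7**2 = 49)
F = 877404 (F = -289*(-3036) = 877404)
c(G, M) = 245 (c(G, M) = 49*5 = 245)
(F + c(-2, 31))*(-1417 - 1227) = (877404 + 245)*(-1417 - 1227) = 877649*(-2644) = -2320503956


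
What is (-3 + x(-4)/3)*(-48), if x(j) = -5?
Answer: 224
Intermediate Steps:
(-3 + x(-4)/3)*(-48) = (-3 - 5/3)*(-48) = -14/3*(-48) = 224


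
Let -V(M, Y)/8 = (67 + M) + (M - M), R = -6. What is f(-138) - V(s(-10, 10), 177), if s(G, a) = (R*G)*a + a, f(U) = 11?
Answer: 5427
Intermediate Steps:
s(G, a) = a - 6*G*a (s(G, a) = (-6*G)*a + a = -6*G*a + a = a - 6*G*a)
V(M, Y) = -536 - 8*M (V(M, Y) = -8*((67 + M) + (M - M)) = -8*((67 + M) + 0) = -8*(67 + M) = -536 - 8*M)
f(-138) - V(s(-10, 10), 177) = 11 - (-536 - 80*(1 - 6*(-10))) = 11 - (-536 - 80*(1 + 60)) = 11 - (-536 - 80*61) = 11 - (-536 - 8*610) = 11 - (-536 - 4880) = 11 - 1*(-5416) = 11 + 5416 = 5427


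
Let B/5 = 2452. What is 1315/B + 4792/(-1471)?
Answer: -11363111/3606892 ≈ -3.1504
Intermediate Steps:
B = 12260 (B = 5*2452 = 12260)
1315/B + 4792/(-1471) = 1315/12260 + 4792/(-1471) = 1315*(1/12260) + 4792*(-1/1471) = 263/2452 - 4792/1471 = -11363111/3606892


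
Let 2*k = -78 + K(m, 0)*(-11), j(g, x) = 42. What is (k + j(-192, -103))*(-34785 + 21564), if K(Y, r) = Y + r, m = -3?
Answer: -515619/2 ≈ -2.5781e+5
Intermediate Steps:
k = -45/2 (k = (-78 + (-3 + 0)*(-11))/2 = (-78 - 3*(-11))/2 = (-78 + 33)/2 = (½)*(-45) = -45/2 ≈ -22.500)
(k + j(-192, -103))*(-34785 + 21564) = (-45/2 + 42)*(-34785 + 21564) = (39/2)*(-13221) = -515619/2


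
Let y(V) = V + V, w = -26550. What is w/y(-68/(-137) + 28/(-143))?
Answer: -260070525/5888 ≈ -44170.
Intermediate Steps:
y(V) = 2*V
w/y(-68/(-137) + 28/(-143)) = -26550*1/(2*(-68/(-137) + 28/(-143))) = -26550*1/(2*(-68*(-1/137) + 28*(-1/143))) = -26550*1/(2*(68/137 - 28/143)) = -26550/(2*(5888/19591)) = -26550/11776/19591 = -26550*19591/11776 = -260070525/5888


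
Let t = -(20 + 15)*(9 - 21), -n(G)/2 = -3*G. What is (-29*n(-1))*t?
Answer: 73080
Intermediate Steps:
n(G) = 6*G (n(G) = -(-6)*G = 6*G)
t = 420 (t = -35*(-12) = -1*(-420) = 420)
(-29*n(-1))*t = -174*(-1)*420 = -29*(-6)*420 = 174*420 = 73080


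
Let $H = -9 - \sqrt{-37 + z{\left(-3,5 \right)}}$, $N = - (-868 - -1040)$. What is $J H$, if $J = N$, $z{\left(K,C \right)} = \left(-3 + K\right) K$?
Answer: $1548 + 172 i \sqrt{19} \approx 1548.0 + 749.73 i$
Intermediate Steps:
$z{\left(K,C \right)} = K \left(-3 + K\right)$
$N = -172$ ($N = - (-868 + 1040) = \left(-1\right) 172 = -172$)
$J = -172$
$H = -9 - i \sqrt{19}$ ($H = -9 - \sqrt{-37 - 3 \left(-3 - 3\right)} = -9 - \sqrt{-37 - -18} = -9 - \sqrt{-37 + 18} = -9 - \sqrt{-19} = -9 - i \sqrt{19} \approx -9.0 - 4.3589 i$)
$J H = - 172 \left(-9 - i \sqrt{19}\right) = 1548 + 172 i \sqrt{19}$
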